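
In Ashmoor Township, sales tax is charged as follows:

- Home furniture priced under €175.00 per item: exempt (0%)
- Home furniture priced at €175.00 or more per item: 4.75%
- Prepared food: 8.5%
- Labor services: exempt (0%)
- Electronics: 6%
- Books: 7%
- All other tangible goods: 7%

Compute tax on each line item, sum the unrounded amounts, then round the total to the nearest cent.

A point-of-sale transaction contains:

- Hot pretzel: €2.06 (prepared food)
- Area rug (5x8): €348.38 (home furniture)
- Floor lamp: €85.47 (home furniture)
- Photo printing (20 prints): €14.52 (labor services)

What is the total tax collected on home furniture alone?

€16.55

Area rug (5x8) €348.38: home furniture, €175.00 or more → 4.75% → €16.54805
Floor lamp €85.47: home furniture, under €175.00 → 0% → €0.00
Tax on home furniture: unrounded sum = €16.54805 → €16.55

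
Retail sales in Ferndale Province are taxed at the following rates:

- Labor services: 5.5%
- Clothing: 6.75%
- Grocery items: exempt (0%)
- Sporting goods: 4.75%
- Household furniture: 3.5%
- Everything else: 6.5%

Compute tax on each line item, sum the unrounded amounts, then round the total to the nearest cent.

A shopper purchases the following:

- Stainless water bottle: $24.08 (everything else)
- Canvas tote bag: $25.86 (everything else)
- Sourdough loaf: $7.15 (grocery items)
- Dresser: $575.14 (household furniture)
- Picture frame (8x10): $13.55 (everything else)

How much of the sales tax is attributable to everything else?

$4.13

Stainless water bottle $24.08: everything else → 6.5% → $1.5652
Canvas tote bag $25.86: everything else → 6.5% → $1.6809
Picture frame (8x10) $13.55: everything else → 6.5% → $0.88075
Tax on everything else: unrounded sum = $4.12685 → $4.13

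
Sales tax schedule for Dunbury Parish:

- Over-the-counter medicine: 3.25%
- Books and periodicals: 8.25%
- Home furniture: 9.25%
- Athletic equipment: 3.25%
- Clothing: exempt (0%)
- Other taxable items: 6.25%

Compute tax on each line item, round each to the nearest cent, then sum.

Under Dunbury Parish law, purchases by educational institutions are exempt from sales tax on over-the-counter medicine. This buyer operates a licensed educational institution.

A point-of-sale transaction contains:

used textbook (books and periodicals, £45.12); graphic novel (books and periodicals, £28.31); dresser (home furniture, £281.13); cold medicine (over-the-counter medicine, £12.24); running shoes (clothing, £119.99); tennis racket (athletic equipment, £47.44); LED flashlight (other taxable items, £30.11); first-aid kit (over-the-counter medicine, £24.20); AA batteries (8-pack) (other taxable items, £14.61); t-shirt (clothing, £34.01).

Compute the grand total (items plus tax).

Used textbook £45.12: books and periodicals → 8.25% → £3.72
Graphic novel £28.31: books and periodicals → 8.25% → £2.34
Dresser £281.13: home furniture → 9.25% → £26.00
Cold medicine £12.24: over-the-counter medicine, buyer-exempt → 0% → £0.00
Running shoes £119.99: clothing → 0% → £0.00
Tennis racket £47.44: athletic equipment → 3.25% → £1.54
LED flashlight £30.11: other taxable items → 6.25% → £1.88
First-aid kit £24.20: over-the-counter medicine, buyer-exempt → 0% → £0.00
AA batteries (8-pack) £14.61: other taxable items → 6.25% → £0.91
T-shirt £34.01: clothing → 0% → £0.00
Subtotal = £637.16; tax = £36.39; total due = £673.55

£673.55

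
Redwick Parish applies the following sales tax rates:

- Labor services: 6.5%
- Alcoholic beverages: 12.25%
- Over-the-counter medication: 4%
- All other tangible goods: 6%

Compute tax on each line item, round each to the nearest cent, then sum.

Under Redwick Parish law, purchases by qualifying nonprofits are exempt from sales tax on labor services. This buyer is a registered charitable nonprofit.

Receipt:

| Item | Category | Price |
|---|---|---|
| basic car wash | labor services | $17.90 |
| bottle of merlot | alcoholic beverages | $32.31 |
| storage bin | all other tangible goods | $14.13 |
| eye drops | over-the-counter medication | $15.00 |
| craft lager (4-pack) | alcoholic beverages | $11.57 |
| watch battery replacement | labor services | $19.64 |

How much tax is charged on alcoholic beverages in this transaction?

$5.38

Bottle of merlot $32.31: alcoholic beverages → 12.25% → $3.96
Craft lager (4-pack) $11.57: alcoholic beverages → 12.25% → $1.42
Tax on alcoholic beverages = $3.96 + $1.42 = $5.38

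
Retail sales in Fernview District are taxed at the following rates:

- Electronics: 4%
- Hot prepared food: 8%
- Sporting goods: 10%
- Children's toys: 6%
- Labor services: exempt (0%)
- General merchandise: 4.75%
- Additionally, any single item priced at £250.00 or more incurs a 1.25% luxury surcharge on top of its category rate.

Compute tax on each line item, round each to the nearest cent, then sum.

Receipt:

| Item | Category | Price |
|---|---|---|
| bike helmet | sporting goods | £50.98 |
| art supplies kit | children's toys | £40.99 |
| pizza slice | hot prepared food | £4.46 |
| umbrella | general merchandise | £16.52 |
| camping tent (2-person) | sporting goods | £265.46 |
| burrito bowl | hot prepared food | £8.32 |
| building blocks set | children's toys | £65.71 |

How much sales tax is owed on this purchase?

Bike helmet £50.98: sporting goods → 10% → £5.10
Art supplies kit £40.99: children's toys → 6% → £2.46
Pizza slice £4.46: hot prepared food → 8% → £0.36
Umbrella £16.52: general merchandise → 4.75% → £0.78
Camping tent (2-person) £265.46: sporting goods → 10% + 1.25% surcharge = 11.25% → £29.86
Burrito bowl £8.32: hot prepared food → 8% → £0.67
Building blocks set £65.71: children's toys → 6% → £3.94
Total tax = £5.10 + £2.46 + £0.36 + £0.78 + £29.86 + £0.67 + £3.94 = £43.17

£43.17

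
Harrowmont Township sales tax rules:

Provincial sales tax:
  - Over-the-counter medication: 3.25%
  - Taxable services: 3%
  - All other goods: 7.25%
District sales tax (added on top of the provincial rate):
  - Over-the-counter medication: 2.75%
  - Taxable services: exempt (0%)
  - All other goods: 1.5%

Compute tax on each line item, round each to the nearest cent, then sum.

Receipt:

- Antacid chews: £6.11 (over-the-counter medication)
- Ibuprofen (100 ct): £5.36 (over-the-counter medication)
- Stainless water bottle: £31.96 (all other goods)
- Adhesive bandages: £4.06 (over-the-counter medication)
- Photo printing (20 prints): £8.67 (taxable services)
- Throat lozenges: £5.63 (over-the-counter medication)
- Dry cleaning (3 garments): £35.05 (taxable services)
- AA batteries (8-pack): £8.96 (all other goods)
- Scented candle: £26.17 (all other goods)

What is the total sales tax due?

£8.45

Antacid chews £6.11: over-the-counter medication → 3.25% + 2.75% district = 6% → £0.37
Ibuprofen (100 ct) £5.36: over-the-counter medication → 3.25% + 2.75% district = 6% → £0.32
Stainless water bottle £31.96: all other goods → 7.25% + 1.5% district = 8.75% → £2.80
Adhesive bandages £4.06: over-the-counter medication → 3.25% + 2.75% district = 6% → £0.24
Photo printing (20 prints) £8.67: taxable services → 3% + 0% district = 3% → £0.26
Throat lozenges £5.63: over-the-counter medication → 3.25% + 2.75% district = 6% → £0.34
Dry cleaning (3 garments) £35.05: taxable services → 3% + 0% district = 3% → £1.05
AA batteries (8-pack) £8.96: all other goods → 7.25% + 1.5% district = 8.75% → £0.78
Scented candle £26.17: all other goods → 7.25% + 1.5% district = 8.75% → £2.29
Total tax = £0.37 + £0.32 + £2.80 + £0.24 + £0.26 + £0.34 + £1.05 + £0.78 + £2.29 = £8.45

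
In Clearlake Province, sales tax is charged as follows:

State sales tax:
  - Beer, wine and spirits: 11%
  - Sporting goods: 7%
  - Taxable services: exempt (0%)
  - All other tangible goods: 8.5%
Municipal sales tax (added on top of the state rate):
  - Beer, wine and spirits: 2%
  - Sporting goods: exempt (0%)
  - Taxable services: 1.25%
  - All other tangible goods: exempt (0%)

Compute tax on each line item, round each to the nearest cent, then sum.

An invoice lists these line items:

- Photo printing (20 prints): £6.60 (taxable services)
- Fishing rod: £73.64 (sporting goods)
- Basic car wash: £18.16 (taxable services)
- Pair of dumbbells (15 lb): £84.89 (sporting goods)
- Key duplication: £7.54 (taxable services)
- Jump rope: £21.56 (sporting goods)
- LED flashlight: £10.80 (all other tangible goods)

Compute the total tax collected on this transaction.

Photo printing (20 prints) £6.60: taxable services → 0% + 1.25% municipal = 1.25% → £0.08
Fishing rod £73.64: sporting goods → 7% + 0% municipal = 7% → £5.15
Basic car wash £18.16: taxable services → 0% + 1.25% municipal = 1.25% → £0.23
Pair of dumbbells (15 lb) £84.89: sporting goods → 7% + 0% municipal = 7% → £5.94
Key duplication £7.54: taxable services → 0% + 1.25% municipal = 1.25% → £0.09
Jump rope £21.56: sporting goods → 7% + 0% municipal = 7% → £1.51
LED flashlight £10.80: all other tangible goods → 8.5% + 0% municipal = 8.5% → £0.92
Total tax = £0.08 + £5.15 + £0.23 + £5.94 + £0.09 + £1.51 + £0.92 = £13.92

£13.92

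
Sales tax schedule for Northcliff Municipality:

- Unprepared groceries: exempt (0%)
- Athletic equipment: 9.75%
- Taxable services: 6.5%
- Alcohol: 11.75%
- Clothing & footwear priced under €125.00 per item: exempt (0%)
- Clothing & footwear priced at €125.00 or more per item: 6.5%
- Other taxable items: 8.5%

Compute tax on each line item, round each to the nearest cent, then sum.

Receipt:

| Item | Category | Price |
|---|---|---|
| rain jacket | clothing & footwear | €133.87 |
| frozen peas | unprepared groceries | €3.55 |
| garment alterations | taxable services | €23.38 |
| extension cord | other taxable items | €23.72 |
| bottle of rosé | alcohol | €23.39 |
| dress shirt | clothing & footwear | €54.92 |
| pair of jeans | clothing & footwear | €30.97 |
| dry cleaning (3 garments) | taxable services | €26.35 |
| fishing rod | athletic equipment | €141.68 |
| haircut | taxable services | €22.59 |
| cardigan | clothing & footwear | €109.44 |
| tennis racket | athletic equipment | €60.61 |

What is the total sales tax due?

Rain jacket €133.87: clothing & footwear, €125.00 or more → 6.5% → €8.70
Frozen peas €3.55: unprepared groceries → 0% → €0.00
Garment alterations €23.38: taxable services → 6.5% → €1.52
Extension cord €23.72: other taxable items → 8.5% → €2.02
Bottle of rosé €23.39: alcohol → 11.75% → €2.75
Dress shirt €54.92: clothing & footwear, under €125.00 → 0% → €0.00
Pair of jeans €30.97: clothing & footwear, under €125.00 → 0% → €0.00
Dry cleaning (3 garments) €26.35: taxable services → 6.5% → €1.71
Fishing rod €141.68: athletic equipment → 9.75% → €13.81
Haircut €22.59: taxable services → 6.5% → €1.47
Cardigan €109.44: clothing & footwear, under €125.00 → 0% → €0.00
Tennis racket €60.61: athletic equipment → 9.75% → €5.91
Total tax = €8.70 + €1.52 + €2.02 + €2.75 + €1.71 + €13.81 + €1.47 + €5.91 = €37.89

€37.89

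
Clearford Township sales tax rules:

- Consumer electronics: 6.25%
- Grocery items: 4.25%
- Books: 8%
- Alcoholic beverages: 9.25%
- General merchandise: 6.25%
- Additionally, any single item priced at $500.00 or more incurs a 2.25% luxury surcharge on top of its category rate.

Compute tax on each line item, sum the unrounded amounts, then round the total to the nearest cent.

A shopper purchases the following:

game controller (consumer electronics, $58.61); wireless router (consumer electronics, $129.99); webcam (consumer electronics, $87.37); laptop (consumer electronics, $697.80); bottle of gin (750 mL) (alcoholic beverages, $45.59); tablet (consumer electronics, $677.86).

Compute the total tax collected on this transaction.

$138.40

Game controller $58.61: consumer electronics → 6.25% → $3.663125
Wireless router $129.99: consumer electronics → 6.25% → $8.124375
Webcam $87.37: consumer electronics → 6.25% → $5.460625
Laptop $697.80: consumer electronics → 6.25% + 2.25% surcharge = 8.5% → $59.313
Bottle of gin (750 mL) $45.59: alcoholic beverages → 9.25% → $4.217075
Tablet $677.86: consumer electronics → 6.25% + 2.25% surcharge = 8.5% → $57.6181
Unrounded tax sum = $138.3963 → $138.40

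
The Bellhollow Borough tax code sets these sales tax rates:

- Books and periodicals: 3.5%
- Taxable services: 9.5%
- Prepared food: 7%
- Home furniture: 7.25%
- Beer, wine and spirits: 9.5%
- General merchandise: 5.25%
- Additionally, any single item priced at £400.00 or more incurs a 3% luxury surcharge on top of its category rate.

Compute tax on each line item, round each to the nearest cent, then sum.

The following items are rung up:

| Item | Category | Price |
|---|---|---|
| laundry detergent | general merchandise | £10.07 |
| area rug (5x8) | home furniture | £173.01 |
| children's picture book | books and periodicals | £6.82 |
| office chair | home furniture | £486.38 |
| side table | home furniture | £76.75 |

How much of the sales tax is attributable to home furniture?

£67.95

Area rug (5x8) £173.01: home furniture → 7.25% → £12.54
Office chair £486.38: home furniture → 7.25% + 3% surcharge = 10.25% → £49.85
Side table £76.75: home furniture → 7.25% → £5.56
Tax on home furniture = £12.54 + £49.85 + £5.56 = £67.95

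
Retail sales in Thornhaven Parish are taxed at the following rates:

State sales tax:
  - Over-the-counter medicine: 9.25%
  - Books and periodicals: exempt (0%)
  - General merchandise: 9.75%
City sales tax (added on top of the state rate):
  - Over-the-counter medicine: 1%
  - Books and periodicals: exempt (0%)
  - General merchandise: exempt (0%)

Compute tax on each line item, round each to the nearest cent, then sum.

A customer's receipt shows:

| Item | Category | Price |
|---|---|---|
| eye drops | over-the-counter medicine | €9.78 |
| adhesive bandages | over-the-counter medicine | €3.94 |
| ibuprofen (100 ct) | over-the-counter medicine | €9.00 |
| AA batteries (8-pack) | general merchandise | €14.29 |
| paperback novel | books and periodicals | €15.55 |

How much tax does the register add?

€3.71

Eye drops €9.78: over-the-counter medicine → 9.25% + 1% city = 10.25% → €1.00
Adhesive bandages €3.94: over-the-counter medicine → 9.25% + 1% city = 10.25% → €0.40
Ibuprofen (100 ct) €9.00: over-the-counter medicine → 9.25% + 1% city = 10.25% → €0.92
AA batteries (8-pack) €14.29: general merchandise → 9.75% + 0% city = 9.75% → €1.39
Paperback novel €15.55: books and periodicals → 0% + 0% city = 0% → €0.00
Total tax = €1.00 + €0.40 + €0.92 + €1.39 = €3.71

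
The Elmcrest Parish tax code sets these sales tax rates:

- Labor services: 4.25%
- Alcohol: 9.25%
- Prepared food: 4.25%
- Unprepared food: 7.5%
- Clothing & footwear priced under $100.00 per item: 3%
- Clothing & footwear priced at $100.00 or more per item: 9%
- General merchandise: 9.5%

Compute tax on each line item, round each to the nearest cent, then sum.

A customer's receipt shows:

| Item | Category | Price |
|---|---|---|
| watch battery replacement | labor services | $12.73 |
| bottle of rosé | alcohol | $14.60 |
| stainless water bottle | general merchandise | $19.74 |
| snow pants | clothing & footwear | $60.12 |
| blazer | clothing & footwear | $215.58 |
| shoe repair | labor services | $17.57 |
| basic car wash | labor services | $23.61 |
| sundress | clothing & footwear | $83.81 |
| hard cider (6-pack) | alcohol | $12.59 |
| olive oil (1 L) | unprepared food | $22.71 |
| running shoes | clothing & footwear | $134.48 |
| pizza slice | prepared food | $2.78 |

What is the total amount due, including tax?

$664.63

Watch battery replacement $12.73: labor services → 4.25% → $0.54
Bottle of rosé $14.60: alcohol → 9.25% → $1.35
Stainless water bottle $19.74: general merchandise → 9.5% → $1.88
Snow pants $60.12: clothing & footwear, under $100.00 → 3% → $1.80
Blazer $215.58: clothing & footwear, $100.00 or more → 9% → $19.40
Shoe repair $17.57: labor services → 4.25% → $0.75
Basic car wash $23.61: labor services → 4.25% → $1.00
Sundress $83.81: clothing & footwear, under $100.00 → 3% → $2.51
Hard cider (6-pack) $12.59: alcohol → 9.25% → $1.16
Olive oil (1 L) $22.71: unprepared food → 7.5% → $1.70
Running shoes $134.48: clothing & footwear, $100.00 or more → 9% → $12.10
Pizza slice $2.78: prepared food → 4.25% → $0.12
Subtotal = $620.32; tax = $44.31; total due = $664.63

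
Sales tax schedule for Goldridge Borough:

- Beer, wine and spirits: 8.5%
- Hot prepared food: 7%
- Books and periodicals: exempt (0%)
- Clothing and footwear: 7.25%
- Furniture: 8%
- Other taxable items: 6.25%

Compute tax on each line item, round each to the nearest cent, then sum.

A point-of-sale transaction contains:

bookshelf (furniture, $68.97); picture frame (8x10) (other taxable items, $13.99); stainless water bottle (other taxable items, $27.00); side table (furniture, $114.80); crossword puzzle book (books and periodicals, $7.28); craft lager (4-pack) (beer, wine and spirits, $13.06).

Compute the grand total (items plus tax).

Bookshelf $68.97: furniture → 8% → $5.52
Picture frame (8x10) $13.99: other taxable items → 6.25% → $0.87
Stainless water bottle $27.00: other taxable items → 6.25% → $1.69
Side table $114.80: furniture → 8% → $9.18
Crossword puzzle book $7.28: books and periodicals → 0% → $0.00
Craft lager (4-pack) $13.06: beer, wine and spirits → 8.5% → $1.11
Subtotal = $245.10; tax = $18.37; total due = $263.47

$263.47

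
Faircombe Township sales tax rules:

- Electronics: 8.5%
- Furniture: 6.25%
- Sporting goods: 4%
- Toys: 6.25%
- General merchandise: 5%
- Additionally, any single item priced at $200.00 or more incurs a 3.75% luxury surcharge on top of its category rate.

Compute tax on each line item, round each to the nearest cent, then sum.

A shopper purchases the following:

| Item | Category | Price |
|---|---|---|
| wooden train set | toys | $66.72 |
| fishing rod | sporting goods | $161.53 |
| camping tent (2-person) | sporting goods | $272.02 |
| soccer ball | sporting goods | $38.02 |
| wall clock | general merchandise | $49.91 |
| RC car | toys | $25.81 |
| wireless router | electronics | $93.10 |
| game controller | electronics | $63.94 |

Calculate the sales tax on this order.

$50.68

Wooden train set $66.72: toys → 6.25% → $4.17
Fishing rod $161.53: sporting goods → 4% → $6.46
Camping tent (2-person) $272.02: sporting goods → 4% + 3.75% surcharge = 7.75% → $21.08
Soccer ball $38.02: sporting goods → 4% → $1.52
Wall clock $49.91: general merchandise → 5% → $2.50
RC car $25.81: toys → 6.25% → $1.61
Wireless router $93.10: electronics → 8.5% → $7.91
Game controller $63.94: electronics → 8.5% → $5.43
Total tax = $4.17 + $6.46 + $21.08 + $1.52 + $2.50 + $1.61 + $7.91 + $5.43 = $50.68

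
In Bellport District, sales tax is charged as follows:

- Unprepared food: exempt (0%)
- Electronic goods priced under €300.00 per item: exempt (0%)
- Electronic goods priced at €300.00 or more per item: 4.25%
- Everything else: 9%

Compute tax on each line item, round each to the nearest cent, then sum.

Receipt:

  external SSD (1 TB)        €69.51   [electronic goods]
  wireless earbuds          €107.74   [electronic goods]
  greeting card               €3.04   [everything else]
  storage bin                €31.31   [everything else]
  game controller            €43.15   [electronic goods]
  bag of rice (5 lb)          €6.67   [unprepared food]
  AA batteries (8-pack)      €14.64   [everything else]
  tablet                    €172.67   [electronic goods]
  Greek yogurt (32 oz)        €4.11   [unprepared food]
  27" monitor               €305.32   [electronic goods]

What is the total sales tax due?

External SSD (1 TB) €69.51: electronic goods, under €300.00 → 0% → €0.00
Wireless earbuds €107.74: electronic goods, under €300.00 → 0% → €0.00
Greeting card €3.04: everything else → 9% → €0.27
Storage bin €31.31: everything else → 9% → €2.82
Game controller €43.15: electronic goods, under €300.00 → 0% → €0.00
Bag of rice (5 lb) €6.67: unprepared food → 0% → €0.00
AA batteries (8-pack) €14.64: everything else → 9% → €1.32
Tablet €172.67: electronic goods, under €300.00 → 0% → €0.00
Greek yogurt (32 oz) €4.11: unprepared food → 0% → €0.00
27" monitor €305.32: electronic goods, €300.00 or more → 4.25% → €12.98
Total tax = €0.27 + €2.82 + €1.32 + €12.98 = €17.39

€17.39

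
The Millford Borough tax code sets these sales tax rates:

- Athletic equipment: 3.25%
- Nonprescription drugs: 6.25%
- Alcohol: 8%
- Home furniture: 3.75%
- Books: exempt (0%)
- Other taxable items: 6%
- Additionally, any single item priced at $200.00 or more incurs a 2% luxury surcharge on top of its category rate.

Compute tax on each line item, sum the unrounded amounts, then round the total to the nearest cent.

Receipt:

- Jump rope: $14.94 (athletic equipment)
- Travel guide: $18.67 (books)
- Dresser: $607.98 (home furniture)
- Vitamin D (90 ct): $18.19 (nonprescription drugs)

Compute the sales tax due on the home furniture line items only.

Dresser $607.98: home furniture → 3.75% + 2% surcharge = 5.75% → $34.95885
Tax on home furniture: unrounded sum = $34.95885 → $34.96

$34.96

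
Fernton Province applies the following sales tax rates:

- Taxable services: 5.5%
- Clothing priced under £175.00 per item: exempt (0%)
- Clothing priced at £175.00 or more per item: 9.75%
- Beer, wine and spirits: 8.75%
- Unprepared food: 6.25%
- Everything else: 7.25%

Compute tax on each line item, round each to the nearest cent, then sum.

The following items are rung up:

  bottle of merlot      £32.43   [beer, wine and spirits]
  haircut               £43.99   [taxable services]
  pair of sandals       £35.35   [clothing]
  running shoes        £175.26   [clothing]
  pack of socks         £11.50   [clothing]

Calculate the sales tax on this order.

£22.35

Bottle of merlot £32.43: beer, wine and spirits → 8.75% → £2.84
Haircut £43.99: taxable services → 5.5% → £2.42
Pair of sandals £35.35: clothing, under £175.00 → 0% → £0.00
Running shoes £175.26: clothing, £175.00 or more → 9.75% → £17.09
Pack of socks £11.50: clothing, under £175.00 → 0% → £0.00
Total tax = £2.84 + £2.42 + £17.09 = £22.35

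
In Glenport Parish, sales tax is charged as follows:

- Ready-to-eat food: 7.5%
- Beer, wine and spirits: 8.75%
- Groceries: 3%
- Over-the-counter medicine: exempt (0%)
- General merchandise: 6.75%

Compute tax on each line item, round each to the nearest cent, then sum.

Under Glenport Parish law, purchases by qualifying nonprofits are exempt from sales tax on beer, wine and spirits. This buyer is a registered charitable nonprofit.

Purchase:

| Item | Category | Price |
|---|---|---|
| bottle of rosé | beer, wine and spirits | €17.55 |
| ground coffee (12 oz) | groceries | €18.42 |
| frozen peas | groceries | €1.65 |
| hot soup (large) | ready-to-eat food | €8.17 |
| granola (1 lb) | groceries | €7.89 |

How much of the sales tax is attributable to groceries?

Ground coffee (12 oz) €18.42: groceries → 3% → €0.55
Frozen peas €1.65: groceries → 3% → €0.05
Granola (1 lb) €7.89: groceries → 3% → €0.24
Tax on groceries = €0.55 + €0.05 + €0.24 = €0.84

€0.84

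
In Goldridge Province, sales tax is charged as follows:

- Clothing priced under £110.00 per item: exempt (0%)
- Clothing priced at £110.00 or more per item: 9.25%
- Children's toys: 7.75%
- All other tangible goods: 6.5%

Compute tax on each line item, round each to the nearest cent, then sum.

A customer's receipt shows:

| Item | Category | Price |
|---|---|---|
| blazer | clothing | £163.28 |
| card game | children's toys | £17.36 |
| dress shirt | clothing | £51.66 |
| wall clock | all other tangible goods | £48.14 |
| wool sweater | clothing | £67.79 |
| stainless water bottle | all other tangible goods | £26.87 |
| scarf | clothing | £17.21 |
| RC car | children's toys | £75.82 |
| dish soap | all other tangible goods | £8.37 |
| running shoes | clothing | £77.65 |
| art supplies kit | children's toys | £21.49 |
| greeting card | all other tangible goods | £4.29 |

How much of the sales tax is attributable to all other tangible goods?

Wall clock £48.14: all other tangible goods → 6.5% → £3.13
Stainless water bottle £26.87: all other tangible goods → 6.5% → £1.75
Dish soap £8.37: all other tangible goods → 6.5% → £0.54
Greeting card £4.29: all other tangible goods → 6.5% → £0.28
Tax on all other tangible goods = £3.13 + £1.75 + £0.54 + £0.28 = £5.70

£5.70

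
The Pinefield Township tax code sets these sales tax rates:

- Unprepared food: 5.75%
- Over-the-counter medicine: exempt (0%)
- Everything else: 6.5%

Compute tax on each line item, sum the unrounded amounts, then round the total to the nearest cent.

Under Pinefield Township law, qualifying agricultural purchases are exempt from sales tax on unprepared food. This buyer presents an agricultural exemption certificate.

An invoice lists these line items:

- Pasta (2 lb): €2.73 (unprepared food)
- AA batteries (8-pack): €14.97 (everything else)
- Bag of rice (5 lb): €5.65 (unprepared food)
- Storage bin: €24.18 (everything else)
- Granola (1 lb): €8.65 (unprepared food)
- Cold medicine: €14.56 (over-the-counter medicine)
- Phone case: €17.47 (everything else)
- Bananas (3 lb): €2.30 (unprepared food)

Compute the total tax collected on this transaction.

€3.68

Pasta (2 lb) €2.73: unprepared food, buyer-exempt → 0% → €0.00
AA batteries (8-pack) €14.97: everything else → 6.5% → €0.97305
Bag of rice (5 lb) €5.65: unprepared food, buyer-exempt → 0% → €0.00
Storage bin €24.18: everything else → 6.5% → €1.5717
Granola (1 lb) €8.65: unprepared food, buyer-exempt → 0% → €0.00
Cold medicine €14.56: over-the-counter medicine → 0% → €0.00
Phone case €17.47: everything else → 6.5% → €1.13555
Bananas (3 lb) €2.30: unprepared food, buyer-exempt → 0% → €0.00
Unrounded tax sum = €3.6803 → €3.68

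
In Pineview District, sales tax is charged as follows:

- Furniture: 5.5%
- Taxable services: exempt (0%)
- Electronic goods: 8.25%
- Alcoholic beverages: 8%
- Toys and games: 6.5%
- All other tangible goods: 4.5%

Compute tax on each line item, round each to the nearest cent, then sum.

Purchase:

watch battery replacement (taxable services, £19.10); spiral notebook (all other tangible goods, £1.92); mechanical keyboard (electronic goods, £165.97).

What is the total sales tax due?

Watch battery replacement £19.10: taxable services → 0% → £0.00
Spiral notebook £1.92: all other tangible goods → 4.5% → £0.09
Mechanical keyboard £165.97: electronic goods → 8.25% → £13.69
Total tax = £0.09 + £13.69 = £13.78

£13.78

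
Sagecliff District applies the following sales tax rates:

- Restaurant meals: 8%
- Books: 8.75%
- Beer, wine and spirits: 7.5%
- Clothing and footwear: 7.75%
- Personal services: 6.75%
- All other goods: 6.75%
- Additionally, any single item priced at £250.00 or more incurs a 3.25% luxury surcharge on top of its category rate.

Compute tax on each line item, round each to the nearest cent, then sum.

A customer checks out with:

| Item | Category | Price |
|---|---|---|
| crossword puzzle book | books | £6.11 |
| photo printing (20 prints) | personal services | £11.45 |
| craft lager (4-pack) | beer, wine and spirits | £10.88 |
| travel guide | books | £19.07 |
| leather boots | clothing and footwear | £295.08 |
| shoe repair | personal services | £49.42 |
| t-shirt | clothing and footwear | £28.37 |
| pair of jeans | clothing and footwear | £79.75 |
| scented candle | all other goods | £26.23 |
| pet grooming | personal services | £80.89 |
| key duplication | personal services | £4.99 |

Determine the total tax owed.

£55.54

Crossword puzzle book £6.11: books → 8.75% → £0.53
Photo printing (20 prints) £11.45: personal services → 6.75% → £0.77
Craft lager (4-pack) £10.88: beer, wine and spirits → 7.5% → £0.82
Travel guide £19.07: books → 8.75% → £1.67
Leather boots £295.08: clothing and footwear → 7.75% + 3.25% surcharge = 11% → £32.46
Shoe repair £49.42: personal services → 6.75% → £3.34
T-shirt £28.37: clothing and footwear → 7.75% → £2.20
Pair of jeans £79.75: clothing and footwear → 7.75% → £6.18
Scented candle £26.23: all other goods → 6.75% → £1.77
Pet grooming £80.89: personal services → 6.75% → £5.46
Key duplication £4.99: personal services → 6.75% → £0.34
Total tax = £0.53 + £0.77 + £0.82 + £1.67 + £32.46 + £3.34 + £2.20 + £6.18 + £1.77 + £5.46 + £0.34 = £55.54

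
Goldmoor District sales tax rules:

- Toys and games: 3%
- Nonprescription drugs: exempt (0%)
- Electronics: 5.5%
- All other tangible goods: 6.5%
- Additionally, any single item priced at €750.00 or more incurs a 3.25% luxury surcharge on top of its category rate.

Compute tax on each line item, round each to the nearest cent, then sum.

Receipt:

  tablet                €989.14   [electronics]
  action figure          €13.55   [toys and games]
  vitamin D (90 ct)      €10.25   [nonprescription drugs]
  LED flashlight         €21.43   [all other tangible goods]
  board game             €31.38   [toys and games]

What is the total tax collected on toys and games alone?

Action figure €13.55: toys and games → 3% → €0.41
Board game €31.38: toys and games → 3% → €0.94
Tax on toys and games = €0.41 + €0.94 = €1.35

€1.35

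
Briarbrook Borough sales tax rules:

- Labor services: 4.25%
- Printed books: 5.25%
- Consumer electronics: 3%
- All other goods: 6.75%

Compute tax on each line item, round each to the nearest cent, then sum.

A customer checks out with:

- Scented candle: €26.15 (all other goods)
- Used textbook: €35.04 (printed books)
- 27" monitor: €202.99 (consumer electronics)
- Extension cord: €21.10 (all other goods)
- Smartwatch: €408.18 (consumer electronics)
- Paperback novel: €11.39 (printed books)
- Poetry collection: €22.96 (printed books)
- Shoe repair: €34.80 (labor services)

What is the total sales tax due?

Scented candle €26.15: all other goods → 6.75% → €1.77
Used textbook €35.04: printed books → 5.25% → €1.84
27" monitor €202.99: consumer electronics → 3% → €6.09
Extension cord €21.10: all other goods → 6.75% → €1.42
Smartwatch €408.18: consumer electronics → 3% → €12.25
Paperback novel €11.39: printed books → 5.25% → €0.60
Poetry collection €22.96: printed books → 5.25% → €1.21
Shoe repair €34.80: labor services → 4.25% → €1.48
Total tax = €1.77 + €1.84 + €6.09 + €1.42 + €12.25 + €0.60 + €1.21 + €1.48 = €26.66

€26.66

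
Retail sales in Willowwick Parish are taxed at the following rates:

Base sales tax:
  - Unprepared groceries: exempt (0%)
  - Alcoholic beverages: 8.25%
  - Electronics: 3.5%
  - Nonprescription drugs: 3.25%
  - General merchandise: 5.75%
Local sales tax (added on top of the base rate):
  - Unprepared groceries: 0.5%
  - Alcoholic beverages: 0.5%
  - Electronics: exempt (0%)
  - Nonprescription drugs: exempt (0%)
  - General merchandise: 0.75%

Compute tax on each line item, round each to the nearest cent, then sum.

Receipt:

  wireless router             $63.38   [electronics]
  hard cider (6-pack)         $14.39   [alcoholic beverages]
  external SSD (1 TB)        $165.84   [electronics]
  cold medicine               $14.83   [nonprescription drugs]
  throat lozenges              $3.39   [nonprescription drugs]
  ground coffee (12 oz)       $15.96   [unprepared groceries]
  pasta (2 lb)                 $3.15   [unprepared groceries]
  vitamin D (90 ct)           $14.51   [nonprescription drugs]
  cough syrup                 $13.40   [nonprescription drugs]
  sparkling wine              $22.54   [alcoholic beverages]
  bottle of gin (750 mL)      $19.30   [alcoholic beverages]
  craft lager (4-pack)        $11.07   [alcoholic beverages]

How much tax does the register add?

Wireless router $63.38: electronics → 3.5% + 0% local = 3.5% → $2.22
Hard cider (6-pack) $14.39: alcoholic beverages → 8.25% + 0.5% local = 8.75% → $1.26
External SSD (1 TB) $165.84: electronics → 3.5% + 0% local = 3.5% → $5.80
Cold medicine $14.83: nonprescription drugs → 3.25% + 0% local = 3.25% → $0.48
Throat lozenges $3.39: nonprescription drugs → 3.25% + 0% local = 3.25% → $0.11
Ground coffee (12 oz) $15.96: unprepared groceries → 0% + 0.5% local = 0.5% → $0.08
Pasta (2 lb) $3.15: unprepared groceries → 0% + 0.5% local = 0.5% → $0.02
Vitamin D (90 ct) $14.51: nonprescription drugs → 3.25% + 0% local = 3.25% → $0.47
Cough syrup $13.40: nonprescription drugs → 3.25% + 0% local = 3.25% → $0.44
Sparkling wine $22.54: alcoholic beverages → 8.25% + 0.5% local = 8.75% → $1.97
Bottle of gin (750 mL) $19.30: alcoholic beverages → 8.25% + 0.5% local = 8.75% → $1.69
Craft lager (4-pack) $11.07: alcoholic beverages → 8.25% + 0.5% local = 8.75% → $0.97
Total tax = $2.22 + $1.26 + $5.80 + $0.48 + $0.11 + $0.08 + $0.02 + $0.47 + $0.44 + $1.97 + $1.69 + $0.97 = $15.51

$15.51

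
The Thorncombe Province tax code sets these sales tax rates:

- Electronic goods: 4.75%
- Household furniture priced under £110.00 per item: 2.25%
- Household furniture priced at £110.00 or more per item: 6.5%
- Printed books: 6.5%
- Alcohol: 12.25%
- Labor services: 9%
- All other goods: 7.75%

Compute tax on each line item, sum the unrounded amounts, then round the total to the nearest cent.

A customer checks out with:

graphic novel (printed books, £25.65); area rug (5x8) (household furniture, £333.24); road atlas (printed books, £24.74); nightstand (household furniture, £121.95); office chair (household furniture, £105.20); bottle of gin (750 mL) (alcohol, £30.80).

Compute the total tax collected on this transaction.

Graphic novel £25.65: printed books → 6.5% → £1.66725
Area rug (5x8) £333.24: household furniture, £110.00 or more → 6.5% → £21.6606
Road atlas £24.74: printed books → 6.5% → £1.6081
Nightstand £121.95: household furniture, £110.00 or more → 6.5% → £7.92675
Office chair £105.20: household furniture, under £110.00 → 2.25% → £2.367
Bottle of gin (750 mL) £30.80: alcohol → 12.25% → £3.773
Unrounded tax sum = £39.0027 → £39.00

£39.00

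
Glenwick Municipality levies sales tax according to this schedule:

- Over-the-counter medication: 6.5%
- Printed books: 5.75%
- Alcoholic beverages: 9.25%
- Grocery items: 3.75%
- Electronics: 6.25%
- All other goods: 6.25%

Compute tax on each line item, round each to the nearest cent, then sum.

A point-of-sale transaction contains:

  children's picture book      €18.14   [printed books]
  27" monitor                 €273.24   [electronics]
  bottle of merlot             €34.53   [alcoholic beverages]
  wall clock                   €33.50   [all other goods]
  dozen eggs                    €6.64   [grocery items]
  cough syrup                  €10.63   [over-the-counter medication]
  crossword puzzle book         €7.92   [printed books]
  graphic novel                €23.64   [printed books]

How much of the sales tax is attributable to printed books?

Children's picture book €18.14: printed books → 5.75% → €1.04
Crossword puzzle book €7.92: printed books → 5.75% → €0.46
Graphic novel €23.64: printed books → 5.75% → €1.36
Tax on printed books = €1.04 + €0.46 + €1.36 = €2.86

€2.86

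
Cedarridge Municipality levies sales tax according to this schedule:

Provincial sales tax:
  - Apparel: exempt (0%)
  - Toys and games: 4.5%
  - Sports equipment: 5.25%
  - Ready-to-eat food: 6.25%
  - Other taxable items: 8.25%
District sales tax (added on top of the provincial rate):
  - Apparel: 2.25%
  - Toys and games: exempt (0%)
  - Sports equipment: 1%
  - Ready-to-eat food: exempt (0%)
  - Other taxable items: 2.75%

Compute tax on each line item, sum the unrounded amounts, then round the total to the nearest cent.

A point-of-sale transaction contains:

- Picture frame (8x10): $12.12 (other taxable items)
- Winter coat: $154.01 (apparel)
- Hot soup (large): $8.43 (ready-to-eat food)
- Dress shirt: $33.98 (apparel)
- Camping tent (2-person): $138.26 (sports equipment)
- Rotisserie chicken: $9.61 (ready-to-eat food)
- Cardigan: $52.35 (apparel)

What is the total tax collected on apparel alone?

Winter coat $154.01: apparel → 0% + 2.25% district = 2.25% → $3.465225
Dress shirt $33.98: apparel → 0% + 2.25% district = 2.25% → $0.76455
Cardigan $52.35: apparel → 0% + 2.25% district = 2.25% → $1.177875
Tax on apparel: unrounded sum = $5.40765 → $5.41

$5.41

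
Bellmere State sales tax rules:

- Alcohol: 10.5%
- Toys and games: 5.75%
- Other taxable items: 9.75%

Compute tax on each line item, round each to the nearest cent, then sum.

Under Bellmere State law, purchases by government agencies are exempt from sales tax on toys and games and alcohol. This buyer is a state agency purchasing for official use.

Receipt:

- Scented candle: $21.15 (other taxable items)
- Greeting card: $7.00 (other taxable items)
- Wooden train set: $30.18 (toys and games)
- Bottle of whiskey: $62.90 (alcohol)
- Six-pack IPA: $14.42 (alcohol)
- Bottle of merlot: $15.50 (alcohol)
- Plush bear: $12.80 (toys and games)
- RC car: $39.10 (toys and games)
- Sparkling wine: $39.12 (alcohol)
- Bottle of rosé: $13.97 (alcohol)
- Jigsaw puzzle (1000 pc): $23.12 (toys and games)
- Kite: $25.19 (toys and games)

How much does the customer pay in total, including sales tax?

Scented candle $21.15: other taxable items → 9.75% → $2.06
Greeting card $7.00: other taxable items → 9.75% → $0.68
Wooden train set $30.18: toys and games, buyer-exempt → 0% → $0.00
Bottle of whiskey $62.90: alcohol, buyer-exempt → 0% → $0.00
Six-pack IPA $14.42: alcohol, buyer-exempt → 0% → $0.00
Bottle of merlot $15.50: alcohol, buyer-exempt → 0% → $0.00
Plush bear $12.80: toys and games, buyer-exempt → 0% → $0.00
RC car $39.10: toys and games, buyer-exempt → 0% → $0.00
Sparkling wine $39.12: alcohol, buyer-exempt → 0% → $0.00
Bottle of rosé $13.97: alcohol, buyer-exempt → 0% → $0.00
Jigsaw puzzle (1000 pc) $23.12: toys and games, buyer-exempt → 0% → $0.00
Kite $25.19: toys and games, buyer-exempt → 0% → $0.00
Subtotal = $304.45; tax = $2.74; total due = $307.19

$307.19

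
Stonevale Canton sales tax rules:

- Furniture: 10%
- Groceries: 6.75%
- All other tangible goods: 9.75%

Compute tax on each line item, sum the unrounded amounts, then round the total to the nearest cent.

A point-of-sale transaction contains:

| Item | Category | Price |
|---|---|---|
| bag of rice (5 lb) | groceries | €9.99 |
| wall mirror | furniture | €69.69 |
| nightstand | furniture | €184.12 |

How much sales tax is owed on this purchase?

€26.06

Bag of rice (5 lb) €9.99: groceries → 6.75% → €0.674325
Wall mirror €69.69: furniture → 10% → €6.969
Nightstand €184.12: furniture → 10% → €18.412
Unrounded tax sum = €26.055325 → €26.06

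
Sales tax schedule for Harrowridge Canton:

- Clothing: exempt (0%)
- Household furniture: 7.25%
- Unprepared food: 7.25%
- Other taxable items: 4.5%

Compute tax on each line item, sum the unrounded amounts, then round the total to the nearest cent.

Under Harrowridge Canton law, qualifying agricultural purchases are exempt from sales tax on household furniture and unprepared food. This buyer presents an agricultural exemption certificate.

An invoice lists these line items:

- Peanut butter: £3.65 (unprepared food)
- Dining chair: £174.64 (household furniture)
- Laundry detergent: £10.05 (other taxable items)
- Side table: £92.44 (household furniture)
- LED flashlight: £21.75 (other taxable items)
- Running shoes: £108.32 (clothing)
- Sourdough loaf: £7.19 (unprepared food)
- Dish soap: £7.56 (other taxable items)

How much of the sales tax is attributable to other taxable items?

£1.77

Laundry detergent £10.05: other taxable items → 4.5% → £0.45225
LED flashlight £21.75: other taxable items → 4.5% → £0.97875
Dish soap £7.56: other taxable items → 4.5% → £0.3402
Tax on other taxable items: unrounded sum = £1.7712 → £1.77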